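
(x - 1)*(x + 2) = x^2 + x - 2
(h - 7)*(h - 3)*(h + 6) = h^3 - 4*h^2 - 39*h + 126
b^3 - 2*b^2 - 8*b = b*(b - 4)*(b + 2)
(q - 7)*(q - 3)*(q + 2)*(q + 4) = q^4 - 4*q^3 - 31*q^2 + 46*q + 168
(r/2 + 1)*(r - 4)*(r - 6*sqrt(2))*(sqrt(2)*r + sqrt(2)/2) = sqrt(2)*r^4/2 - 6*r^3 - 3*sqrt(2)*r^3/4 - 9*sqrt(2)*r^2/2 + 9*r^2 - 2*sqrt(2)*r + 54*r + 24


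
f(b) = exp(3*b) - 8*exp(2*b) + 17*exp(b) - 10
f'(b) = 3*exp(3*b) - 16*exp(2*b) + 17*exp(b)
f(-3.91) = -9.66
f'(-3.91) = 0.33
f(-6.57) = -9.98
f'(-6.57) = 0.02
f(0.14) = 0.49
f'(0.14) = 2.95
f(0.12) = 0.43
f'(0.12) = 3.13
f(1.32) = -6.01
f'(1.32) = -3.20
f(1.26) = -5.68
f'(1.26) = -7.48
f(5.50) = 14175876.06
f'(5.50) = 42998331.78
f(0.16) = 0.55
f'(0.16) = 2.76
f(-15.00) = -10.00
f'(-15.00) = 0.00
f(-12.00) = -10.00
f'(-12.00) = 0.00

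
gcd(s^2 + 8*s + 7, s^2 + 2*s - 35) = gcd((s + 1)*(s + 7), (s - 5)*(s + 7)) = s + 7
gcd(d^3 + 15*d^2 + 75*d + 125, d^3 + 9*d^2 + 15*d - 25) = d^2 + 10*d + 25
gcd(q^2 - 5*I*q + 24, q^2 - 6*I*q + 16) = q - 8*I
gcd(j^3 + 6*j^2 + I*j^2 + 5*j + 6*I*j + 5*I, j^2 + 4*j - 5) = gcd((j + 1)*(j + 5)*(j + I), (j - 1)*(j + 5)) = j + 5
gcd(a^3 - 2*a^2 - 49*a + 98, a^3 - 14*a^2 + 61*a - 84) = a - 7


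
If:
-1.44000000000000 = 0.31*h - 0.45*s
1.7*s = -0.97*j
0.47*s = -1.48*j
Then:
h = -4.65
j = 0.00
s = 0.00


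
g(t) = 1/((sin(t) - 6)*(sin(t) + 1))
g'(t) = -cos(t)/((sin(t) - 6)*(sin(t) + 1)^2) - cos(t)/((sin(t) - 6)^2*(sin(t) + 1))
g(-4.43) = -0.10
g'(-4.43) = -0.01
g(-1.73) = -11.32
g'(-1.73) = -141.61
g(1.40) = -0.10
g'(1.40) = 0.01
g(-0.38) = -0.25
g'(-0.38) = 0.33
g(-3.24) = -0.15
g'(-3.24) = -0.11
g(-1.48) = -34.70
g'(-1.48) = 763.41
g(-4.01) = -0.11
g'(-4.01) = -0.03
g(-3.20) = -0.16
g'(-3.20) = -0.12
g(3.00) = -0.15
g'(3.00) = -0.10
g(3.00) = -0.15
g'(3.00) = -0.10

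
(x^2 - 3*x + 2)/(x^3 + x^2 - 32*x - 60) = (x^2 - 3*x + 2)/(x^3 + x^2 - 32*x - 60)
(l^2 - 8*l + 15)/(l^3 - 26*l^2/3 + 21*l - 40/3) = 3*(l - 3)/(3*l^2 - 11*l + 8)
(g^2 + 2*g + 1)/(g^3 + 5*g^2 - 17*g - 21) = (g + 1)/(g^2 + 4*g - 21)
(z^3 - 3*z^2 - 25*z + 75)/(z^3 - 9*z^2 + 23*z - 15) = (z + 5)/(z - 1)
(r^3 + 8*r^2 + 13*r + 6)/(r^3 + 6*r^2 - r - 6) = (r + 1)/(r - 1)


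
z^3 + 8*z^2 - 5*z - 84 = (z - 3)*(z + 4)*(z + 7)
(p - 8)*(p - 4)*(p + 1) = p^3 - 11*p^2 + 20*p + 32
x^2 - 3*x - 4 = (x - 4)*(x + 1)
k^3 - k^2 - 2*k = k*(k - 2)*(k + 1)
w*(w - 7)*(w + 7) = w^3 - 49*w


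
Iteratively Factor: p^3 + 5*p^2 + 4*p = (p + 4)*(p^2 + p) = (p + 1)*(p + 4)*(p)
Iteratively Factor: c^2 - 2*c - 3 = (c + 1)*(c - 3)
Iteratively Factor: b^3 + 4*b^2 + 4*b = (b + 2)*(b^2 + 2*b) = b*(b + 2)*(b + 2)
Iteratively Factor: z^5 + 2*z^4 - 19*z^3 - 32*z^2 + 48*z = (z + 4)*(z^4 - 2*z^3 - 11*z^2 + 12*z) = (z - 4)*(z + 4)*(z^3 + 2*z^2 - 3*z) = (z - 4)*(z + 3)*(z + 4)*(z^2 - z) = z*(z - 4)*(z + 3)*(z + 4)*(z - 1)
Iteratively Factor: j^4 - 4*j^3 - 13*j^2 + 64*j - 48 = (j - 3)*(j^3 - j^2 - 16*j + 16) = (j - 4)*(j - 3)*(j^2 + 3*j - 4) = (j - 4)*(j - 3)*(j - 1)*(j + 4)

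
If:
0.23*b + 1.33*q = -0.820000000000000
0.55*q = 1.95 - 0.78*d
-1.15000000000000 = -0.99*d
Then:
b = -14.54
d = 1.16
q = 1.90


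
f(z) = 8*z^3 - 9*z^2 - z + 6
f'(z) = 24*z^2 - 18*z - 1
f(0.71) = 3.62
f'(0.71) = -1.68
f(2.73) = 98.97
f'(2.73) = 128.73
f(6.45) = 1771.82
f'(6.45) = 881.36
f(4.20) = 435.74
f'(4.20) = 346.76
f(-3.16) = -333.15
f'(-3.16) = 295.53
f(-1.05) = -12.13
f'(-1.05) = 44.36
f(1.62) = 14.77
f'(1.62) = 32.83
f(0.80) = 3.54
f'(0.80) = -0.04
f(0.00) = 6.00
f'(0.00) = -1.00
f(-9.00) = -6546.00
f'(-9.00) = 2105.00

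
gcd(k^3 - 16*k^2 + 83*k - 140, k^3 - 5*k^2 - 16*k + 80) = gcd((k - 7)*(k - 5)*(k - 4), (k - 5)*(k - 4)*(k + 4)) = k^2 - 9*k + 20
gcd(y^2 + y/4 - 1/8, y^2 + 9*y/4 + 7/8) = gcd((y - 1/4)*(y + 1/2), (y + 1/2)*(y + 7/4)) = y + 1/2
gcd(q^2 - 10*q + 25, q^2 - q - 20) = q - 5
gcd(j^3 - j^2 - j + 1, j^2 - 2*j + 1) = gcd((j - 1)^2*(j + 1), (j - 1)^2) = j^2 - 2*j + 1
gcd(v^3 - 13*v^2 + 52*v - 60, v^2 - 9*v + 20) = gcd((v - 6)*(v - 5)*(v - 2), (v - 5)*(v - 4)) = v - 5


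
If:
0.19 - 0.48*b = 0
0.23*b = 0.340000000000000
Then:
No Solution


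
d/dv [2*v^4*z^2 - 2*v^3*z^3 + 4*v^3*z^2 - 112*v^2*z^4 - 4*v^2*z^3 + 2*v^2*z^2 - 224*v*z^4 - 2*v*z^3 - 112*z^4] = 2*z^2*(4*v^3 - 3*v^2*z + 6*v^2 - 112*v*z^2 - 4*v*z + 2*v - 112*z^2 - z)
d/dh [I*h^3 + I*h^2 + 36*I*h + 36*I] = I*(3*h^2 + 2*h + 36)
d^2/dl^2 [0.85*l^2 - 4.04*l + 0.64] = 1.70000000000000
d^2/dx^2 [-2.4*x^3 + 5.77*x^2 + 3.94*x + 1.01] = 11.54 - 14.4*x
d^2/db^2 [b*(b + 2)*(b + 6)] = 6*b + 16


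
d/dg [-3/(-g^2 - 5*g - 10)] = 3*(-2*g - 5)/(g^2 + 5*g + 10)^2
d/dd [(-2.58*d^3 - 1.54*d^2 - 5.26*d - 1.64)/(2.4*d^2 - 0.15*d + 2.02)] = (-6.192*d^4 + 0.773999999999999*d^3 - 2.7798*d^2 + 1.6504*d - 10.8712)/(5.76*d^4 - 0.72*d^3 + 9.7185*d^2 - 0.606*d + 4.0804)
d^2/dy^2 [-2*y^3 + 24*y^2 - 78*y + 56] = 48 - 12*y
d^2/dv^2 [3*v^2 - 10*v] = 6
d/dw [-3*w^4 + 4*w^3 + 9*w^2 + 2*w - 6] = -12*w^3 + 12*w^2 + 18*w + 2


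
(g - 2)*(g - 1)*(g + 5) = g^3 + 2*g^2 - 13*g + 10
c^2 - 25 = (c - 5)*(c + 5)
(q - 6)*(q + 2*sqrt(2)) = q^2 - 6*q + 2*sqrt(2)*q - 12*sqrt(2)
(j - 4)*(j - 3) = j^2 - 7*j + 12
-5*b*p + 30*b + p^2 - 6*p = (-5*b + p)*(p - 6)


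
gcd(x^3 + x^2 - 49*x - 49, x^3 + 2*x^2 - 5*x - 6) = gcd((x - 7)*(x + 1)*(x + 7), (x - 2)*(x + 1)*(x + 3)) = x + 1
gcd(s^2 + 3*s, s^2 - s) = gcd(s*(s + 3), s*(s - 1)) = s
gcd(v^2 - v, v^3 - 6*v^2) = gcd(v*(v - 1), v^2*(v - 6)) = v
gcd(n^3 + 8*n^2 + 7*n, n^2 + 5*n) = n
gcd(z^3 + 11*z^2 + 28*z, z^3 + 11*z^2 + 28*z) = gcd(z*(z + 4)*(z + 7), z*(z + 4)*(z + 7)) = z^3 + 11*z^2 + 28*z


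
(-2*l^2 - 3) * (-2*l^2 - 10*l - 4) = 4*l^4 + 20*l^3 + 14*l^2 + 30*l + 12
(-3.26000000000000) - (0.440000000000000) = -3.70000000000000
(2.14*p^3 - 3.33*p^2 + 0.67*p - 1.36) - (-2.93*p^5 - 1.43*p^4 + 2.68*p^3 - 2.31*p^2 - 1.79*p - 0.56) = 2.93*p^5 + 1.43*p^4 - 0.54*p^3 - 1.02*p^2 + 2.46*p - 0.8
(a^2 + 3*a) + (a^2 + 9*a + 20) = 2*a^2 + 12*a + 20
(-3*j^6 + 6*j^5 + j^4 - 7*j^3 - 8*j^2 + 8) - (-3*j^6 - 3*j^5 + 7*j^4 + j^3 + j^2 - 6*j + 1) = 9*j^5 - 6*j^4 - 8*j^3 - 9*j^2 + 6*j + 7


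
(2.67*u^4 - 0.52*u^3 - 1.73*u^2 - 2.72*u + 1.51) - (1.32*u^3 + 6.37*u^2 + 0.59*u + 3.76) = 2.67*u^4 - 1.84*u^3 - 8.1*u^2 - 3.31*u - 2.25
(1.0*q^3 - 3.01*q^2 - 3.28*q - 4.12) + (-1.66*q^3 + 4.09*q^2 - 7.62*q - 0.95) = -0.66*q^3 + 1.08*q^2 - 10.9*q - 5.07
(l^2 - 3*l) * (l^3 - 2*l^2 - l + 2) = l^5 - 5*l^4 + 5*l^3 + 5*l^2 - 6*l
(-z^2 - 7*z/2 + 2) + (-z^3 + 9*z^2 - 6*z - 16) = -z^3 + 8*z^2 - 19*z/2 - 14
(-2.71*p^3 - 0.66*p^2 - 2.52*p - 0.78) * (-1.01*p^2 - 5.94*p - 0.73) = 2.7371*p^5 + 16.764*p^4 + 8.4439*p^3 + 16.2384*p^2 + 6.4728*p + 0.5694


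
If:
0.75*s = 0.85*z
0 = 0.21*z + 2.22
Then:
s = -11.98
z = -10.57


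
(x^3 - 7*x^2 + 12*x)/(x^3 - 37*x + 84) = x/(x + 7)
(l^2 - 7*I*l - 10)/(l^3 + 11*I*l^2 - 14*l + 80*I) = (l - 5*I)/(l^2 + 13*I*l - 40)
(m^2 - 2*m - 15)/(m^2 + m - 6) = (m - 5)/(m - 2)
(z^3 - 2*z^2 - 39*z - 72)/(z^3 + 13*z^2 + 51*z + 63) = (z - 8)/(z + 7)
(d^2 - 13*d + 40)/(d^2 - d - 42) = (-d^2 + 13*d - 40)/(-d^2 + d + 42)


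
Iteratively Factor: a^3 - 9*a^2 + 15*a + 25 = (a - 5)*(a^2 - 4*a - 5) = (a - 5)*(a + 1)*(a - 5)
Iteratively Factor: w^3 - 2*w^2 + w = (w)*(w^2 - 2*w + 1) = w*(w - 1)*(w - 1)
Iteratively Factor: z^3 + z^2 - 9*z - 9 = (z + 1)*(z^2 - 9) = (z + 1)*(z + 3)*(z - 3)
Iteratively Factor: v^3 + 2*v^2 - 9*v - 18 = (v + 2)*(v^2 - 9) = (v + 2)*(v + 3)*(v - 3)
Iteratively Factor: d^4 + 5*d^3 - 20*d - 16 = (d + 1)*(d^3 + 4*d^2 - 4*d - 16) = (d + 1)*(d + 4)*(d^2 - 4) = (d - 2)*(d + 1)*(d + 4)*(d + 2)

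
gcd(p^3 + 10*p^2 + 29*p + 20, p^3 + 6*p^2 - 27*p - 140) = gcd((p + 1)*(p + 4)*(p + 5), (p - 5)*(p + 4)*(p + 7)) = p + 4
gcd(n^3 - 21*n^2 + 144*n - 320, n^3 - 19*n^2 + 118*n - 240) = n^2 - 13*n + 40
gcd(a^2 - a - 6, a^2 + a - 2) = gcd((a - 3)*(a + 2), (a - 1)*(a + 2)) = a + 2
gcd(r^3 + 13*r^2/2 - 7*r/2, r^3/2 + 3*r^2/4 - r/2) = r^2 - r/2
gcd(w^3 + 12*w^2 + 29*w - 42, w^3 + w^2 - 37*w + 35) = w^2 + 6*w - 7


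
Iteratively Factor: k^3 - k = (k + 1)*(k^2 - k) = k*(k + 1)*(k - 1)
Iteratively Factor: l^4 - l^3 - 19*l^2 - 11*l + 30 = (l - 5)*(l^3 + 4*l^2 + l - 6) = (l - 5)*(l + 3)*(l^2 + l - 2) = (l - 5)*(l - 1)*(l + 3)*(l + 2)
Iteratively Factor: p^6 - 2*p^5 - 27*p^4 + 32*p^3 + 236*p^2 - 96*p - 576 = (p + 3)*(p^5 - 5*p^4 - 12*p^3 + 68*p^2 + 32*p - 192) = (p + 2)*(p + 3)*(p^4 - 7*p^3 + 2*p^2 + 64*p - 96) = (p + 2)*(p + 3)^2*(p^3 - 10*p^2 + 32*p - 32) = (p - 4)*(p + 2)*(p + 3)^2*(p^2 - 6*p + 8) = (p - 4)^2*(p + 2)*(p + 3)^2*(p - 2)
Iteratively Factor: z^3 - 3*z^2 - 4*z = (z)*(z^2 - 3*z - 4) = z*(z - 4)*(z + 1)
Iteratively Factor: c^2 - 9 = (c + 3)*(c - 3)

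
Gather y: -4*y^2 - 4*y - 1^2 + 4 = -4*y^2 - 4*y + 3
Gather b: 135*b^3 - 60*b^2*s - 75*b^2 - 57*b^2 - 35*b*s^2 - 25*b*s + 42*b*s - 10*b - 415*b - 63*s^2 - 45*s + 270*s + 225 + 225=135*b^3 + b^2*(-60*s - 132) + b*(-35*s^2 + 17*s - 425) - 63*s^2 + 225*s + 450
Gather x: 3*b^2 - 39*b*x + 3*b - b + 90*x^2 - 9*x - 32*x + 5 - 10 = 3*b^2 + 2*b + 90*x^2 + x*(-39*b - 41) - 5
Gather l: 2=2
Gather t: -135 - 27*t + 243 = 108 - 27*t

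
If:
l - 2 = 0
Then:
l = 2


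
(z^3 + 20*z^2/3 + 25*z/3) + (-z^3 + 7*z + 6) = 20*z^2/3 + 46*z/3 + 6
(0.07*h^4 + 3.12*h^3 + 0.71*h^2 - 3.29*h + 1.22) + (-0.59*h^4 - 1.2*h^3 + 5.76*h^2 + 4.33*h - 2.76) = -0.52*h^4 + 1.92*h^3 + 6.47*h^2 + 1.04*h - 1.54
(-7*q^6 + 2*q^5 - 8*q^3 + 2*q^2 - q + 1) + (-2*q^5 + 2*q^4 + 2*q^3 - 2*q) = -7*q^6 + 2*q^4 - 6*q^3 + 2*q^2 - 3*q + 1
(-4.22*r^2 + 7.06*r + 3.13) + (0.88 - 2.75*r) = -4.22*r^2 + 4.31*r + 4.01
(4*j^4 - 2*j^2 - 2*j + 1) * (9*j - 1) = 36*j^5 - 4*j^4 - 18*j^3 - 16*j^2 + 11*j - 1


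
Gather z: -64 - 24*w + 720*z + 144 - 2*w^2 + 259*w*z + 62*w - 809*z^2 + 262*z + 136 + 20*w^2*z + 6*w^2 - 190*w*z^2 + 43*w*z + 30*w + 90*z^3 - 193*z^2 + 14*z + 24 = 4*w^2 + 68*w + 90*z^3 + z^2*(-190*w - 1002) + z*(20*w^2 + 302*w + 996) + 240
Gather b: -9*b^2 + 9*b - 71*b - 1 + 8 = -9*b^2 - 62*b + 7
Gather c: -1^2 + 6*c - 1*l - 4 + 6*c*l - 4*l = c*(6*l + 6) - 5*l - 5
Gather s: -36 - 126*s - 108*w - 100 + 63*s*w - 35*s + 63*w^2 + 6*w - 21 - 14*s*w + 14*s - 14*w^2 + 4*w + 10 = s*(49*w - 147) + 49*w^2 - 98*w - 147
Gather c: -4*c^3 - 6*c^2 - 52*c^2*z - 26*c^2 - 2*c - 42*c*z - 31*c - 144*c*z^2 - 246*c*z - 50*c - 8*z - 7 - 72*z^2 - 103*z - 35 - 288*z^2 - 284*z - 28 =-4*c^3 + c^2*(-52*z - 32) + c*(-144*z^2 - 288*z - 83) - 360*z^2 - 395*z - 70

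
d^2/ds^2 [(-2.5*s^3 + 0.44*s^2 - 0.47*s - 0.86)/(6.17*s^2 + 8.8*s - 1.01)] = (-1.13686837721616e-13*s^5 - 2.27373675443232e-13*s^4 - 501.923746*s^3 - 46.663836*s^2 - 313.042254*s - 151.372356)/(234.885113*s^6 + 1005.01896*s^5 + 1318.065633*s^4 + 352.43824*s^3 - 215.761149*s^2 + 26.93064*s - 1.030301)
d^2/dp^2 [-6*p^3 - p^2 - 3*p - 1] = -36*p - 2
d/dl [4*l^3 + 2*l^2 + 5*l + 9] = 12*l^2 + 4*l + 5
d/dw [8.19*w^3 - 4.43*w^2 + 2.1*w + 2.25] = 24.57*w^2 - 8.86*w + 2.1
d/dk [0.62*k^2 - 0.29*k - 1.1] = 1.24*k - 0.29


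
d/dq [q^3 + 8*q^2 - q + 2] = 3*q^2 + 16*q - 1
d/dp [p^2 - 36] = 2*p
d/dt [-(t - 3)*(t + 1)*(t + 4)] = -3*t^2 - 4*t + 11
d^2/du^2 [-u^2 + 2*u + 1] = -2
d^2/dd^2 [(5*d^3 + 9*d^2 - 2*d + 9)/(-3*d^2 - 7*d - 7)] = 2*(67*d^3 - 411*d^2 - 1428*d - 791)/(27*d^6 + 189*d^5 + 630*d^4 + 1225*d^3 + 1470*d^2 + 1029*d + 343)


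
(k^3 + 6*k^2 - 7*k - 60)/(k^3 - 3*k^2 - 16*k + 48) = (k + 5)/(k - 4)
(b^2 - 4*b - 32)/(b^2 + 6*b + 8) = (b - 8)/(b + 2)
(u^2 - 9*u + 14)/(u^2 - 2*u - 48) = (-u^2 + 9*u - 14)/(-u^2 + 2*u + 48)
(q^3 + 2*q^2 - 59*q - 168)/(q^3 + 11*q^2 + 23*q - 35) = (q^2 - 5*q - 24)/(q^2 + 4*q - 5)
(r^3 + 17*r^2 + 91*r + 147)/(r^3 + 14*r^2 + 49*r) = (r + 3)/r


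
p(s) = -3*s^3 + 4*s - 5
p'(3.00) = -77.00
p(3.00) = -74.00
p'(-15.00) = -2021.00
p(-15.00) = 10060.00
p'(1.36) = -12.65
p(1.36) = -7.11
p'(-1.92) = -29.18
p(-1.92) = 8.55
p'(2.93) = -73.26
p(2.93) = -68.74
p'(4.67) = -192.28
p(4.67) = -291.86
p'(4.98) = -219.20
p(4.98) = -355.60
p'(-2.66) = -59.68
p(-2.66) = 40.82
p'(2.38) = -46.98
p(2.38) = -35.92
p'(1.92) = -29.18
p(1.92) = -18.55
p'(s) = 4 - 9*s^2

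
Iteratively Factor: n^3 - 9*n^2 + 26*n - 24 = (n - 4)*(n^2 - 5*n + 6) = (n - 4)*(n - 3)*(n - 2)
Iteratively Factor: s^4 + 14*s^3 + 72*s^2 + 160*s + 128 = (s + 2)*(s^3 + 12*s^2 + 48*s + 64) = (s + 2)*(s + 4)*(s^2 + 8*s + 16) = (s + 2)*(s + 4)^2*(s + 4)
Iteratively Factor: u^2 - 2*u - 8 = (u + 2)*(u - 4)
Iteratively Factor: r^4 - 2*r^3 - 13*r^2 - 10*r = (r - 5)*(r^3 + 3*r^2 + 2*r) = r*(r - 5)*(r^2 + 3*r + 2) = r*(r - 5)*(r + 2)*(r + 1)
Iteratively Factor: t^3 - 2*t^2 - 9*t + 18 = (t - 2)*(t^2 - 9) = (t - 3)*(t - 2)*(t + 3)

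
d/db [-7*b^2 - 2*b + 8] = -14*b - 2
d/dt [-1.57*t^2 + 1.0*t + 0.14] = 1.0 - 3.14*t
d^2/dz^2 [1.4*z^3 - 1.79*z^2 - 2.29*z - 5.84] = 8.4*z - 3.58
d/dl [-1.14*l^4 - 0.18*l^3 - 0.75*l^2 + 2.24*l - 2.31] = -4.56*l^3 - 0.54*l^2 - 1.5*l + 2.24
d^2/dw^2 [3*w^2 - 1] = 6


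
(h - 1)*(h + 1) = h^2 - 1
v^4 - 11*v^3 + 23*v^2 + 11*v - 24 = (v - 8)*(v - 3)*(v - 1)*(v + 1)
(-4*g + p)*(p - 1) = -4*g*p + 4*g + p^2 - p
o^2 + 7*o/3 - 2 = (o - 2/3)*(o + 3)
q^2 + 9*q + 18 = (q + 3)*(q + 6)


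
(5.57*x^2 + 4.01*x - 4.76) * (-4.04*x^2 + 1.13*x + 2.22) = -22.5028*x^4 - 9.9063*x^3 + 36.1271*x^2 + 3.5234*x - 10.5672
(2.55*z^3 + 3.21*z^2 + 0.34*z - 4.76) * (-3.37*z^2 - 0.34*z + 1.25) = -8.5935*z^5 - 11.6847*z^4 + 0.950299999999999*z^3 + 19.9381*z^2 + 2.0434*z - 5.95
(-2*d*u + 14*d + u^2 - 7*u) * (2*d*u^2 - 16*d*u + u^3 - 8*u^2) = -4*d^2*u^3 + 60*d^2*u^2 - 224*d^2*u + u^5 - 15*u^4 + 56*u^3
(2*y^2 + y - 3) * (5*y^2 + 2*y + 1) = 10*y^4 + 9*y^3 - 11*y^2 - 5*y - 3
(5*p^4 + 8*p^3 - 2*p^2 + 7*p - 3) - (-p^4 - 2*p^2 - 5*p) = 6*p^4 + 8*p^3 + 12*p - 3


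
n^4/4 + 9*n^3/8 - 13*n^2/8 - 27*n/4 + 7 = (n/4 + 1)*(n - 2)*(n - 1)*(n + 7/2)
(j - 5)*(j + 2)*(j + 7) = j^3 + 4*j^2 - 31*j - 70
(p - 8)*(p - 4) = p^2 - 12*p + 32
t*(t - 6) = t^2 - 6*t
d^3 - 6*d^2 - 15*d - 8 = (d - 8)*(d + 1)^2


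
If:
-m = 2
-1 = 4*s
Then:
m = -2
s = -1/4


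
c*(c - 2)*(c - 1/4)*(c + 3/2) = c^4 - 3*c^3/4 - 23*c^2/8 + 3*c/4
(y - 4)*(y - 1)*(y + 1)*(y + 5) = y^4 + y^3 - 21*y^2 - y + 20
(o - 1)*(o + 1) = o^2 - 1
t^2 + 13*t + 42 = (t + 6)*(t + 7)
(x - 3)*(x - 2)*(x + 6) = x^3 + x^2 - 24*x + 36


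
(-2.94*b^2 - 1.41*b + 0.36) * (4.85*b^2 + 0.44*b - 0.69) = -14.259*b^4 - 8.1321*b^3 + 3.1542*b^2 + 1.1313*b - 0.2484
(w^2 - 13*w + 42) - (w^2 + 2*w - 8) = 50 - 15*w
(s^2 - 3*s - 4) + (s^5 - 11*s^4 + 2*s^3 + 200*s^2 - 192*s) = s^5 - 11*s^4 + 2*s^3 + 201*s^2 - 195*s - 4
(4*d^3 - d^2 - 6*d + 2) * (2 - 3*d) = -12*d^4 + 11*d^3 + 16*d^2 - 18*d + 4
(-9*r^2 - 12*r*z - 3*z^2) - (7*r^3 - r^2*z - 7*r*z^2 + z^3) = -7*r^3 + r^2*z - 9*r^2 + 7*r*z^2 - 12*r*z - z^3 - 3*z^2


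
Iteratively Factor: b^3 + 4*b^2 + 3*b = (b + 3)*(b^2 + b) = (b + 1)*(b + 3)*(b)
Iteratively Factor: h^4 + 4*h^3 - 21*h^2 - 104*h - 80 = (h + 4)*(h^3 - 21*h - 20) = (h + 1)*(h + 4)*(h^2 - h - 20) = (h + 1)*(h + 4)^2*(h - 5)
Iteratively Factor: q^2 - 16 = (q + 4)*(q - 4)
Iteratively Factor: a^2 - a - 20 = (a - 5)*(a + 4)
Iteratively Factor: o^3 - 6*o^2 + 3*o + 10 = (o - 2)*(o^2 - 4*o - 5) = (o - 5)*(o - 2)*(o + 1)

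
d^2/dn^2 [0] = 0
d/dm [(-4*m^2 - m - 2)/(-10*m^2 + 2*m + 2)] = (-9*m^2 - 28*m + 1)/(2*(25*m^4 - 10*m^3 - 9*m^2 + 2*m + 1))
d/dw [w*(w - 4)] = 2*w - 4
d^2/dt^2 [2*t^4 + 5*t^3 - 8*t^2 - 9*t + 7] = 24*t^2 + 30*t - 16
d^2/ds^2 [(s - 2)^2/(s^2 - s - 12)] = 2*(-3*s^3 + 48*s^2 - 156*s + 244)/(s^6 - 3*s^5 - 33*s^4 + 71*s^3 + 396*s^2 - 432*s - 1728)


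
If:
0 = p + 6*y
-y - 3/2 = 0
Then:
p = 9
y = -3/2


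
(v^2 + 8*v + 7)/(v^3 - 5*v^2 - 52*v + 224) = (v + 1)/(v^2 - 12*v + 32)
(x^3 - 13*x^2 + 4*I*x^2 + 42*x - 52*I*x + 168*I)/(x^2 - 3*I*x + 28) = (x^2 - 13*x + 42)/(x - 7*I)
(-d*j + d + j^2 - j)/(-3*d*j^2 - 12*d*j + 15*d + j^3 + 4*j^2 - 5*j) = (d - j)/(3*d*j + 15*d - j^2 - 5*j)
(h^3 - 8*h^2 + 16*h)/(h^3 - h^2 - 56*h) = (-h^2 + 8*h - 16)/(-h^2 + h + 56)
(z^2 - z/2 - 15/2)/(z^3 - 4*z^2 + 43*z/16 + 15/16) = 8*(2*z + 5)/(16*z^2 - 16*z - 5)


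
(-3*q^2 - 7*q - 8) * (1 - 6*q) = 18*q^3 + 39*q^2 + 41*q - 8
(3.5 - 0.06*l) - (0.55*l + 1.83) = 1.67 - 0.61*l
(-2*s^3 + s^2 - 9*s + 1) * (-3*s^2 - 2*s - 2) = 6*s^5 + s^4 + 29*s^3 + 13*s^2 + 16*s - 2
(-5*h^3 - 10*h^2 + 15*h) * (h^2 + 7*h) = -5*h^5 - 45*h^4 - 55*h^3 + 105*h^2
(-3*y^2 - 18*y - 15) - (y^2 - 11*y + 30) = -4*y^2 - 7*y - 45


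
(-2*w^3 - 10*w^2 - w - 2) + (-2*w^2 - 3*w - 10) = -2*w^3 - 12*w^2 - 4*w - 12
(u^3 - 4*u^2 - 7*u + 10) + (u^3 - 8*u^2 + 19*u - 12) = 2*u^3 - 12*u^2 + 12*u - 2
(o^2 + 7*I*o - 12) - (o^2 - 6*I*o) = 13*I*o - 12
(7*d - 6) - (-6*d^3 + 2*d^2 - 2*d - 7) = 6*d^3 - 2*d^2 + 9*d + 1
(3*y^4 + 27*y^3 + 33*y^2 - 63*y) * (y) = 3*y^5 + 27*y^4 + 33*y^3 - 63*y^2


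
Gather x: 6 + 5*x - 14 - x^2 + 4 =-x^2 + 5*x - 4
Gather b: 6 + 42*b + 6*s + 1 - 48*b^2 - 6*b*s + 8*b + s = -48*b^2 + b*(50 - 6*s) + 7*s + 7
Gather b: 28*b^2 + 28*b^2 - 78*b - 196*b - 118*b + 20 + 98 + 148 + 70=56*b^2 - 392*b + 336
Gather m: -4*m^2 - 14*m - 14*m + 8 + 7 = -4*m^2 - 28*m + 15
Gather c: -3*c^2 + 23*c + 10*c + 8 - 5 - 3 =-3*c^2 + 33*c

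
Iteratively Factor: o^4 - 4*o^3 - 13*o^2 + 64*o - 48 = (o - 4)*(o^3 - 13*o + 12) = (o - 4)*(o - 1)*(o^2 + o - 12) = (o - 4)*(o - 1)*(o + 4)*(o - 3)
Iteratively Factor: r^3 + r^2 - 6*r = (r - 2)*(r^2 + 3*r) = (r - 2)*(r + 3)*(r)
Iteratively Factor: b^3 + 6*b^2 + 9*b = (b)*(b^2 + 6*b + 9) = b*(b + 3)*(b + 3)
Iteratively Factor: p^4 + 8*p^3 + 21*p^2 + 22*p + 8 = (p + 1)*(p^3 + 7*p^2 + 14*p + 8) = (p + 1)*(p + 2)*(p^2 + 5*p + 4) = (p + 1)*(p + 2)*(p + 4)*(p + 1)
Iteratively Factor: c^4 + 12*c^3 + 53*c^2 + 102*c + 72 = (c + 3)*(c^3 + 9*c^2 + 26*c + 24) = (c + 3)*(c + 4)*(c^2 + 5*c + 6) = (c + 2)*(c + 3)*(c + 4)*(c + 3)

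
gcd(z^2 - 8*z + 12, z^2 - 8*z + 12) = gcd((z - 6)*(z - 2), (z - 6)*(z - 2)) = z^2 - 8*z + 12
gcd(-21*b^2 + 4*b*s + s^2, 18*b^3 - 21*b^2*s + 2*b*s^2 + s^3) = -3*b + s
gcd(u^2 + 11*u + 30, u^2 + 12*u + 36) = u + 6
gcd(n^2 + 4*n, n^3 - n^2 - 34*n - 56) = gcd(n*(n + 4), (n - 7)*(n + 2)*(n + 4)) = n + 4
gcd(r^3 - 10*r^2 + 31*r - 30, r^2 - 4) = r - 2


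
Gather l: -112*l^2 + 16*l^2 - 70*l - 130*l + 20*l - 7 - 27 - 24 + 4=-96*l^2 - 180*l - 54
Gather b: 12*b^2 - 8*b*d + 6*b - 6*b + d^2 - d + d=12*b^2 - 8*b*d + d^2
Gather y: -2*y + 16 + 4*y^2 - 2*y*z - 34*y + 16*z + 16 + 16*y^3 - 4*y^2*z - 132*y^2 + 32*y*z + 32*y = 16*y^3 + y^2*(-4*z - 128) + y*(30*z - 4) + 16*z + 32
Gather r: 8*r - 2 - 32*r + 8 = 6 - 24*r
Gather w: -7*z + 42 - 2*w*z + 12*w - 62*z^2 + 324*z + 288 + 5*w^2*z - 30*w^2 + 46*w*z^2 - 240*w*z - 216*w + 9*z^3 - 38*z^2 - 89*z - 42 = w^2*(5*z - 30) + w*(46*z^2 - 242*z - 204) + 9*z^3 - 100*z^2 + 228*z + 288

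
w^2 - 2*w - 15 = (w - 5)*(w + 3)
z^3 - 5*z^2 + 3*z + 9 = (z - 3)^2*(z + 1)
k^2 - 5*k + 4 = (k - 4)*(k - 1)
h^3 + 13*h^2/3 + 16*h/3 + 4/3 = (h + 1/3)*(h + 2)^2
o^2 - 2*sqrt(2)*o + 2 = (o - sqrt(2))^2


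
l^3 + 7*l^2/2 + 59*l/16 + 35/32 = (l + 1/2)*(l + 5/4)*(l + 7/4)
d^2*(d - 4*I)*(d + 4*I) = d^4 + 16*d^2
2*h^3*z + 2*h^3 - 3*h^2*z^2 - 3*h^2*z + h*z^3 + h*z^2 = (-2*h + z)*(-h + z)*(h*z + h)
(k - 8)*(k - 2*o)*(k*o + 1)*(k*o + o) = k^4*o^2 - 2*k^3*o^3 - 7*k^3*o^2 + k^3*o + 14*k^2*o^3 - 10*k^2*o^2 - 7*k^2*o + 16*k*o^3 + 14*k*o^2 - 8*k*o + 16*o^2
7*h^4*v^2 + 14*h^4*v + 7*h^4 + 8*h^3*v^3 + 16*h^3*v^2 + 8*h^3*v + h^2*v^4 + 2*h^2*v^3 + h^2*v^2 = (h + v)*(7*h + v)*(h*v + h)^2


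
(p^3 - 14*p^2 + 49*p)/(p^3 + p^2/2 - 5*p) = 2*(p^2 - 14*p + 49)/(2*p^2 + p - 10)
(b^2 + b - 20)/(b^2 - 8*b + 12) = (b^2 + b - 20)/(b^2 - 8*b + 12)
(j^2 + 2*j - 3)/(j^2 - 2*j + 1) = (j + 3)/(j - 1)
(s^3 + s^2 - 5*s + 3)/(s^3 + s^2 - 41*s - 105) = (s^2 - 2*s + 1)/(s^2 - 2*s - 35)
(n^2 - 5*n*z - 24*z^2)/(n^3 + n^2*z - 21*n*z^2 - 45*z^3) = (-n + 8*z)/(-n^2 + 2*n*z + 15*z^2)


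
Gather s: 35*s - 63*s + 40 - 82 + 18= -28*s - 24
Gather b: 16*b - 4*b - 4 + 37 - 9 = 12*b + 24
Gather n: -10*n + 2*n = -8*n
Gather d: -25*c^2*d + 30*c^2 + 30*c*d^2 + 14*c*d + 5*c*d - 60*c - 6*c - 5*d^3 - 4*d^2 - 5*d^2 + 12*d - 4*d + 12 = 30*c^2 - 66*c - 5*d^3 + d^2*(30*c - 9) + d*(-25*c^2 + 19*c + 8) + 12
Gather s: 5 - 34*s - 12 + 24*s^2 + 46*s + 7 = 24*s^2 + 12*s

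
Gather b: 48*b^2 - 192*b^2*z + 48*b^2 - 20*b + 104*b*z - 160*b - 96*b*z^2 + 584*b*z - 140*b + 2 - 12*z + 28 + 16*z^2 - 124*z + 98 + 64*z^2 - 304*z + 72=b^2*(96 - 192*z) + b*(-96*z^2 + 688*z - 320) + 80*z^2 - 440*z + 200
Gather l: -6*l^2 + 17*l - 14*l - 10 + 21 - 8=-6*l^2 + 3*l + 3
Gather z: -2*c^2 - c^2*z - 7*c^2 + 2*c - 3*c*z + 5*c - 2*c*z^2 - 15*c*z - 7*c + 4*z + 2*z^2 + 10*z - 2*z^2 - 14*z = -9*c^2 - 2*c*z^2 + z*(-c^2 - 18*c)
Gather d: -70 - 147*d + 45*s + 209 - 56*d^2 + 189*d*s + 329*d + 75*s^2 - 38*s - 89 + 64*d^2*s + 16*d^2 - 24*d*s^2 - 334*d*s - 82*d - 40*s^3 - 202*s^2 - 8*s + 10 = d^2*(64*s - 40) + d*(-24*s^2 - 145*s + 100) - 40*s^3 - 127*s^2 - s + 60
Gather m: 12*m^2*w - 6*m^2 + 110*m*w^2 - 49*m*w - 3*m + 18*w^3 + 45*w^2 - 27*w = m^2*(12*w - 6) + m*(110*w^2 - 49*w - 3) + 18*w^3 + 45*w^2 - 27*w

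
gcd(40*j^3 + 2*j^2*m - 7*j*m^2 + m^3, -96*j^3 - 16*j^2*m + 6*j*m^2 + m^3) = 4*j - m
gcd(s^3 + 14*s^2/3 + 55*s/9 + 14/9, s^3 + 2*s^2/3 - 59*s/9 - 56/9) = s + 7/3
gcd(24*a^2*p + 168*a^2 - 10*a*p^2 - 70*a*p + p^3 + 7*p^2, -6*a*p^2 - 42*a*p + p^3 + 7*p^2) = -6*a*p - 42*a + p^2 + 7*p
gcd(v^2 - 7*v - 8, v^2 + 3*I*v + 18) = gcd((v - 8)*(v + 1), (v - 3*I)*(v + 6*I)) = 1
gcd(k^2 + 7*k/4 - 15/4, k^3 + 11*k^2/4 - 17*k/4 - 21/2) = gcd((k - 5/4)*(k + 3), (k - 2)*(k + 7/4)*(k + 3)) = k + 3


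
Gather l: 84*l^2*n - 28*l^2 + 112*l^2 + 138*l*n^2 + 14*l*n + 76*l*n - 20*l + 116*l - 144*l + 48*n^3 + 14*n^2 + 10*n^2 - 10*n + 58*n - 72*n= l^2*(84*n + 84) + l*(138*n^2 + 90*n - 48) + 48*n^3 + 24*n^2 - 24*n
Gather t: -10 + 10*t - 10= 10*t - 20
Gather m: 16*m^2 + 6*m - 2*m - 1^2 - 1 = 16*m^2 + 4*m - 2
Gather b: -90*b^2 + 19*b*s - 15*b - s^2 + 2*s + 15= -90*b^2 + b*(19*s - 15) - s^2 + 2*s + 15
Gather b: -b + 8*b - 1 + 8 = 7*b + 7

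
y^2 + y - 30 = (y - 5)*(y + 6)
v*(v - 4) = v^2 - 4*v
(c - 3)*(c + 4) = c^2 + c - 12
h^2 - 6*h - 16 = (h - 8)*(h + 2)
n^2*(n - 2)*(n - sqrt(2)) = n^4 - 2*n^3 - sqrt(2)*n^3 + 2*sqrt(2)*n^2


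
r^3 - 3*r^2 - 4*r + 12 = (r - 3)*(r - 2)*(r + 2)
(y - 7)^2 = y^2 - 14*y + 49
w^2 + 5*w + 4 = (w + 1)*(w + 4)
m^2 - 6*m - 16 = (m - 8)*(m + 2)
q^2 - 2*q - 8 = (q - 4)*(q + 2)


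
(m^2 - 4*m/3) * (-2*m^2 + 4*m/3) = -2*m^4 + 4*m^3 - 16*m^2/9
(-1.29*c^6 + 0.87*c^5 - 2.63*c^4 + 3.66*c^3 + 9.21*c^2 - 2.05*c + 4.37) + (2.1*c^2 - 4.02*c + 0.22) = -1.29*c^6 + 0.87*c^5 - 2.63*c^4 + 3.66*c^3 + 11.31*c^2 - 6.07*c + 4.59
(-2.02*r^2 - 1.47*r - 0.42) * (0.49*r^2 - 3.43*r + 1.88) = -0.9898*r^4 + 6.2083*r^3 + 1.0387*r^2 - 1.323*r - 0.7896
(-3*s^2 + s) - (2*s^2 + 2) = -5*s^2 + s - 2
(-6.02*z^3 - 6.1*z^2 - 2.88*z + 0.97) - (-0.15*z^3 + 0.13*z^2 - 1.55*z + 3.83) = -5.87*z^3 - 6.23*z^2 - 1.33*z - 2.86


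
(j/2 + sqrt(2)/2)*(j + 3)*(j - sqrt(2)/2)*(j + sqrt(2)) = j^4/2 + 3*sqrt(2)*j^3/4 + 3*j^3/2 + 9*sqrt(2)*j^2/4 - sqrt(2)*j/2 - 3*sqrt(2)/2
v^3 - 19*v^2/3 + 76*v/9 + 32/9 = (v - 4)*(v - 8/3)*(v + 1/3)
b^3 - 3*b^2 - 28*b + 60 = (b - 6)*(b - 2)*(b + 5)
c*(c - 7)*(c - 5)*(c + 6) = c^4 - 6*c^3 - 37*c^2 + 210*c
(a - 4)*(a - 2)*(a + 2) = a^3 - 4*a^2 - 4*a + 16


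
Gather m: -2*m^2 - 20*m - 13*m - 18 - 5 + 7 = -2*m^2 - 33*m - 16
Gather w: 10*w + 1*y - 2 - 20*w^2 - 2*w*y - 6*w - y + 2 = -20*w^2 + w*(4 - 2*y)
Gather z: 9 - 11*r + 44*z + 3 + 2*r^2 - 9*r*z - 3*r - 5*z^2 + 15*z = 2*r^2 - 14*r - 5*z^2 + z*(59 - 9*r) + 12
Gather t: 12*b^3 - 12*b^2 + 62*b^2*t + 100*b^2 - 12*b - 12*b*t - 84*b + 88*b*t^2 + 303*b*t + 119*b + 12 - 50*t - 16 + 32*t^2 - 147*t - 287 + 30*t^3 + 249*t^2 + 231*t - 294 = 12*b^3 + 88*b^2 + 23*b + 30*t^3 + t^2*(88*b + 281) + t*(62*b^2 + 291*b + 34) - 585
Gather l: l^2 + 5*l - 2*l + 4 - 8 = l^2 + 3*l - 4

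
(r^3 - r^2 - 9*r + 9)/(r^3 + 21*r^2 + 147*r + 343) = (r^3 - r^2 - 9*r + 9)/(r^3 + 21*r^2 + 147*r + 343)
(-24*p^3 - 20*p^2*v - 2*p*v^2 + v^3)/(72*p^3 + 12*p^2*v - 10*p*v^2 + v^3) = (-2*p - v)/(6*p - v)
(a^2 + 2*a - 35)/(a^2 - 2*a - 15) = (a + 7)/(a + 3)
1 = 1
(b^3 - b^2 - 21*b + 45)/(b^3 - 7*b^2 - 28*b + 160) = (b^2 - 6*b + 9)/(b^2 - 12*b + 32)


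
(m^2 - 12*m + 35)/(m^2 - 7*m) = (m - 5)/m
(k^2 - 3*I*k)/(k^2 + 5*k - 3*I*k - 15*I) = k/(k + 5)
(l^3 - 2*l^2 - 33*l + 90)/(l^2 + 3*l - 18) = l - 5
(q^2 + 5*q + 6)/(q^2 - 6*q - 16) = (q + 3)/(q - 8)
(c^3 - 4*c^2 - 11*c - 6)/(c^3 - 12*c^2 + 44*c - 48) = (c^2 + 2*c + 1)/(c^2 - 6*c + 8)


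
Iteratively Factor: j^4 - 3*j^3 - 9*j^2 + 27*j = (j + 3)*(j^3 - 6*j^2 + 9*j) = (j - 3)*(j + 3)*(j^2 - 3*j) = j*(j - 3)*(j + 3)*(j - 3)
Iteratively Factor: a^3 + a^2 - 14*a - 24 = (a + 3)*(a^2 - 2*a - 8) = (a - 4)*(a + 3)*(a + 2)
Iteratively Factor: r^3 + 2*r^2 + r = (r)*(r^2 + 2*r + 1) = r*(r + 1)*(r + 1)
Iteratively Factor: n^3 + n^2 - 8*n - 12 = (n + 2)*(n^2 - n - 6) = (n + 2)^2*(n - 3)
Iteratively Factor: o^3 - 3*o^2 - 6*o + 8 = (o + 2)*(o^2 - 5*o + 4) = (o - 1)*(o + 2)*(o - 4)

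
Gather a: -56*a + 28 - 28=-56*a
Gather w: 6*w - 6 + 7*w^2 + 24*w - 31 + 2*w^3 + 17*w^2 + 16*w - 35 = 2*w^3 + 24*w^2 + 46*w - 72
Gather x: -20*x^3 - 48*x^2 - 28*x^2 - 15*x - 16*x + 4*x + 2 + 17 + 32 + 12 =-20*x^3 - 76*x^2 - 27*x + 63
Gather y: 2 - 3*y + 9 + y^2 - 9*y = y^2 - 12*y + 11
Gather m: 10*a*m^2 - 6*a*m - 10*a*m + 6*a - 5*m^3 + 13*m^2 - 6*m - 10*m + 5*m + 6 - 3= 6*a - 5*m^3 + m^2*(10*a + 13) + m*(-16*a - 11) + 3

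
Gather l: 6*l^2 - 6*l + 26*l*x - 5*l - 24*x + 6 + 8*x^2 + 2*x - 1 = 6*l^2 + l*(26*x - 11) + 8*x^2 - 22*x + 5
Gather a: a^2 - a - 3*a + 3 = a^2 - 4*a + 3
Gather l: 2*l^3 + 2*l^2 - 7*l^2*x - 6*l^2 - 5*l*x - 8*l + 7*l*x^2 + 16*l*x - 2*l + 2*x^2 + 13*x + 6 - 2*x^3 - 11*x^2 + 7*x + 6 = 2*l^3 + l^2*(-7*x - 4) + l*(7*x^2 + 11*x - 10) - 2*x^3 - 9*x^2 + 20*x + 12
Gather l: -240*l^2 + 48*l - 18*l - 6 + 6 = -240*l^2 + 30*l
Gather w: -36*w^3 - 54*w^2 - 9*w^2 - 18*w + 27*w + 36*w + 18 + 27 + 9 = -36*w^3 - 63*w^2 + 45*w + 54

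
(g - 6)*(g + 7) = g^2 + g - 42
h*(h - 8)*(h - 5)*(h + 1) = h^4 - 12*h^3 + 27*h^2 + 40*h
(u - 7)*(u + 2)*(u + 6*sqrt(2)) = u^3 - 5*u^2 + 6*sqrt(2)*u^2 - 30*sqrt(2)*u - 14*u - 84*sqrt(2)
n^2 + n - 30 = (n - 5)*(n + 6)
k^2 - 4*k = k*(k - 4)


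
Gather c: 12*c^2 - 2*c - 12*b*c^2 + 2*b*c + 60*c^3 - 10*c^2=60*c^3 + c^2*(2 - 12*b) + c*(2*b - 2)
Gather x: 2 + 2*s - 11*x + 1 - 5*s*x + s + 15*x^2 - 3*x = 3*s + 15*x^2 + x*(-5*s - 14) + 3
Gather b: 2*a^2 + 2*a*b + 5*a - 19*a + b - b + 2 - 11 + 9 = 2*a^2 + 2*a*b - 14*a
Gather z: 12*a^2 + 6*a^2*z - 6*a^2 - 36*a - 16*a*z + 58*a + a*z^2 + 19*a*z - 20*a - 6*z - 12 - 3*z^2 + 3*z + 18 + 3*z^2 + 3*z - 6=6*a^2 + a*z^2 + 2*a + z*(6*a^2 + 3*a)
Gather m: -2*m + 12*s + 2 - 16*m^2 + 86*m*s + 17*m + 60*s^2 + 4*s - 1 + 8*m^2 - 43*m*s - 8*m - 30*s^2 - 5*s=-8*m^2 + m*(43*s + 7) + 30*s^2 + 11*s + 1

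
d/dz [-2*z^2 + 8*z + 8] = 8 - 4*z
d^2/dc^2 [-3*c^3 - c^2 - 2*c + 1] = -18*c - 2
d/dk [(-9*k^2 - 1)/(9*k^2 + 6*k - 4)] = 6*(-9*k^2 + 15*k + 1)/(81*k^4 + 108*k^3 - 36*k^2 - 48*k + 16)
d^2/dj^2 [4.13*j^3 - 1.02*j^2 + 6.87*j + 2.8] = 24.78*j - 2.04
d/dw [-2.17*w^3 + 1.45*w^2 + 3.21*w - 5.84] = -6.51*w^2 + 2.9*w + 3.21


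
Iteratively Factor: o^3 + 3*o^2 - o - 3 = (o + 1)*(o^2 + 2*o - 3) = (o - 1)*(o + 1)*(o + 3)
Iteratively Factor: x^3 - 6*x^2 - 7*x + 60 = (x - 4)*(x^2 - 2*x - 15) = (x - 5)*(x - 4)*(x + 3)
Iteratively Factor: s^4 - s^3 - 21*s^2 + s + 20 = (s - 5)*(s^3 + 4*s^2 - s - 4) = (s - 5)*(s + 4)*(s^2 - 1) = (s - 5)*(s - 1)*(s + 4)*(s + 1)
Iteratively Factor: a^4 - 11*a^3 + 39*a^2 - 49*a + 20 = (a - 5)*(a^3 - 6*a^2 + 9*a - 4) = (a - 5)*(a - 1)*(a^2 - 5*a + 4) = (a - 5)*(a - 4)*(a - 1)*(a - 1)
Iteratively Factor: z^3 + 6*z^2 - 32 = (z + 4)*(z^2 + 2*z - 8) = (z - 2)*(z + 4)*(z + 4)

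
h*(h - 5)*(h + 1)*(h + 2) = h^4 - 2*h^3 - 13*h^2 - 10*h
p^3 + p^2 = p^2*(p + 1)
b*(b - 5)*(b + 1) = b^3 - 4*b^2 - 5*b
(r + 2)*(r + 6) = r^2 + 8*r + 12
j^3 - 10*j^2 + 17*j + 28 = (j - 7)*(j - 4)*(j + 1)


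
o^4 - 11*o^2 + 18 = (o - 3)*(o + 3)*(o - sqrt(2))*(o + sqrt(2))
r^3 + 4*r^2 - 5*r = r*(r - 1)*(r + 5)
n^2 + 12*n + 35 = (n + 5)*(n + 7)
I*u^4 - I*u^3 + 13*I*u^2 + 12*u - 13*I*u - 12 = (u - 1)*(u - 3*I)*(u + 4*I)*(I*u + 1)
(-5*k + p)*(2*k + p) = -10*k^2 - 3*k*p + p^2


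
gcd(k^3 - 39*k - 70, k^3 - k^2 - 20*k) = 1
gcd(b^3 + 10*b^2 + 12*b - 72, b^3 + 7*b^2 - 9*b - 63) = 1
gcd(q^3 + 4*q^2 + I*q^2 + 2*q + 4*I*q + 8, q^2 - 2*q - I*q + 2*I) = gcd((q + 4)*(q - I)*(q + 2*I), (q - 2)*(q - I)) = q - I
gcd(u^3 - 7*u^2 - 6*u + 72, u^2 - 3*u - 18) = u^2 - 3*u - 18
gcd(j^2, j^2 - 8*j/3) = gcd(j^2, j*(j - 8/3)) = j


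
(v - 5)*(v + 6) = v^2 + v - 30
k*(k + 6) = k^2 + 6*k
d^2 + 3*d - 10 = (d - 2)*(d + 5)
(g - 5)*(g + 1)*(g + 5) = g^3 + g^2 - 25*g - 25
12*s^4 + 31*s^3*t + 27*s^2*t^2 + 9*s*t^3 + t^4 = (s + t)^2*(3*s + t)*(4*s + t)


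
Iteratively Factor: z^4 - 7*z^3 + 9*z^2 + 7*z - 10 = (z - 1)*(z^3 - 6*z^2 + 3*z + 10) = (z - 5)*(z - 1)*(z^2 - z - 2) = (z - 5)*(z - 1)*(z + 1)*(z - 2)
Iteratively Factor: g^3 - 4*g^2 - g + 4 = (g + 1)*(g^2 - 5*g + 4) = (g - 1)*(g + 1)*(g - 4)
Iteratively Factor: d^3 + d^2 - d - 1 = (d - 1)*(d^2 + 2*d + 1) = (d - 1)*(d + 1)*(d + 1)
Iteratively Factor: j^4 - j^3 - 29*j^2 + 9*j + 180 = (j - 3)*(j^3 + 2*j^2 - 23*j - 60) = (j - 3)*(j + 3)*(j^2 - j - 20) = (j - 5)*(j - 3)*(j + 3)*(j + 4)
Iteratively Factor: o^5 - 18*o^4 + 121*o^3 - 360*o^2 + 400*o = (o - 5)*(o^4 - 13*o^3 + 56*o^2 - 80*o) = (o - 5)*(o - 4)*(o^3 - 9*o^2 + 20*o) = o*(o - 5)*(o - 4)*(o^2 - 9*o + 20) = o*(o - 5)^2*(o - 4)*(o - 4)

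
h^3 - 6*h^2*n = h^2*(h - 6*n)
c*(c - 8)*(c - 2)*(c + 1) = c^4 - 9*c^3 + 6*c^2 + 16*c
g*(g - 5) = g^2 - 5*g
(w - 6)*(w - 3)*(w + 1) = w^3 - 8*w^2 + 9*w + 18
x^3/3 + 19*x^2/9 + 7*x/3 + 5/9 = (x/3 + 1/3)*(x + 1/3)*(x + 5)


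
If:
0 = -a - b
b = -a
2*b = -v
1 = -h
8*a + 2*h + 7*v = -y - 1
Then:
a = 1/22 - y/22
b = y/22 - 1/22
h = -1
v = 1/11 - y/11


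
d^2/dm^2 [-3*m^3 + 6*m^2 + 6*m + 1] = 12 - 18*m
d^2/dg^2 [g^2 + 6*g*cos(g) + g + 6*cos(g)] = -6*g*cos(g) - 12*sin(g) - 6*cos(g) + 2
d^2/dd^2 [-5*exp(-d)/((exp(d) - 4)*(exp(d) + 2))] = 5*(-9*exp(4*d) + 22*exp(3*d) - 48*exp(d) - 64)*exp(-d)/(exp(6*d) - 6*exp(5*d) - 12*exp(4*d) + 88*exp(3*d) + 96*exp(2*d) - 384*exp(d) - 512)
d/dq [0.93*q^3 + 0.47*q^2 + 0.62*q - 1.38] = 2.79*q^2 + 0.94*q + 0.62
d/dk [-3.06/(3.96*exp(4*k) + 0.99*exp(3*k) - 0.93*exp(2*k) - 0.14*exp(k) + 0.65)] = (48.4704*exp(3*k) + 9.0882*exp(2*k) - 5.6916*exp(k) - 0.4284)*exp(k)/(3.96*exp(4*k) + 0.99*exp(3*k) - 0.93*exp(2*k) - 0.14*exp(k) + 0.65)^2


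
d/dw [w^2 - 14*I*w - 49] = 2*w - 14*I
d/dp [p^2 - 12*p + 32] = 2*p - 12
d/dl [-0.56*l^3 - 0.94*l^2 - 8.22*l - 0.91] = -1.68*l^2 - 1.88*l - 8.22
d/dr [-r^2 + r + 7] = 1 - 2*r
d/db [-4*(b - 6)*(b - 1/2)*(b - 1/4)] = -12*b^2 + 54*b - 37/2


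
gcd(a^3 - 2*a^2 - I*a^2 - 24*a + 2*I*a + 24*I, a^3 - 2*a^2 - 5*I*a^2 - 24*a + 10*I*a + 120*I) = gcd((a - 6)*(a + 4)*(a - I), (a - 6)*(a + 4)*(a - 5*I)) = a^2 - 2*a - 24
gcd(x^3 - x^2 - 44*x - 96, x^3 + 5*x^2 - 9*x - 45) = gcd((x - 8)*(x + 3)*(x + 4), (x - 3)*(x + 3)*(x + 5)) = x + 3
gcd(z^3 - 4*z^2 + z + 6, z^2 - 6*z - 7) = z + 1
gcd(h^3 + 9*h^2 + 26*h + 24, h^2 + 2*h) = h + 2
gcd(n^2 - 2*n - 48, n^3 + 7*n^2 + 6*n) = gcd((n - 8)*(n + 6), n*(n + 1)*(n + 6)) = n + 6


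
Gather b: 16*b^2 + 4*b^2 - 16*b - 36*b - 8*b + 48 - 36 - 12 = 20*b^2 - 60*b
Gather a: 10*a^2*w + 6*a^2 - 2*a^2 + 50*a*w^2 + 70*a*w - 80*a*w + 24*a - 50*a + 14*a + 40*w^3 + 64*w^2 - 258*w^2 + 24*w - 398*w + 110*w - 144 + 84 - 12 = a^2*(10*w + 4) + a*(50*w^2 - 10*w - 12) + 40*w^3 - 194*w^2 - 264*w - 72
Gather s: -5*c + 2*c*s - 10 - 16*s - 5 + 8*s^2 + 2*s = -5*c + 8*s^2 + s*(2*c - 14) - 15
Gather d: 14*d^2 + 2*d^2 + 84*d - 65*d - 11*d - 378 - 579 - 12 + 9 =16*d^2 + 8*d - 960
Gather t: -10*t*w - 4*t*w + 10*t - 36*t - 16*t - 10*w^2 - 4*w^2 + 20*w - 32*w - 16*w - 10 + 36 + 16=t*(-14*w - 42) - 14*w^2 - 28*w + 42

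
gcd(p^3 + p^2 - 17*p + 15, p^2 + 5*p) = p + 5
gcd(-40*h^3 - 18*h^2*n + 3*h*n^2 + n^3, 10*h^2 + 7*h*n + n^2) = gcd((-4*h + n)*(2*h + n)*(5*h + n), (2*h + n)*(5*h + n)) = 10*h^2 + 7*h*n + n^2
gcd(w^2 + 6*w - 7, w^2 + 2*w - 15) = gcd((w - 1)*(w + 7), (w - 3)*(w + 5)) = 1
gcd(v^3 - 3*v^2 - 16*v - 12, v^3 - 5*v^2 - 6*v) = v^2 - 5*v - 6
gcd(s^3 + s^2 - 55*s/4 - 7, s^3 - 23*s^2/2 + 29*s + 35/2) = s + 1/2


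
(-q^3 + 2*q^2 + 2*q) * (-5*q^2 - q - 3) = 5*q^5 - 9*q^4 - 9*q^3 - 8*q^2 - 6*q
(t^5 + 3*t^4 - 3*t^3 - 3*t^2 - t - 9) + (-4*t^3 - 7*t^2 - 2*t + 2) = t^5 + 3*t^4 - 7*t^3 - 10*t^2 - 3*t - 7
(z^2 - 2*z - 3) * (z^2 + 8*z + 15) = z^4 + 6*z^3 - 4*z^2 - 54*z - 45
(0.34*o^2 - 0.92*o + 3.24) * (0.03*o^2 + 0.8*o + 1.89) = 0.0102*o^4 + 0.2444*o^3 + 0.00379999999999991*o^2 + 0.853200000000001*o + 6.1236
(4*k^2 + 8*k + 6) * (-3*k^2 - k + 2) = -12*k^4 - 28*k^3 - 18*k^2 + 10*k + 12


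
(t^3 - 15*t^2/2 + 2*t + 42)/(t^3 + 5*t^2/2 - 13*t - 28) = (t - 6)/(t + 4)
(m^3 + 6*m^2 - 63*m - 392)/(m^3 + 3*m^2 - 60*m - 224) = (m + 7)/(m + 4)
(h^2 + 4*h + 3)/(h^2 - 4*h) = (h^2 + 4*h + 3)/(h*(h - 4))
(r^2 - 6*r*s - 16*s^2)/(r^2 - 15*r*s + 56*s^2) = (r + 2*s)/(r - 7*s)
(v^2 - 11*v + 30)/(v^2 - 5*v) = (v - 6)/v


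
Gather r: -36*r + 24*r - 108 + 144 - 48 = -12*r - 12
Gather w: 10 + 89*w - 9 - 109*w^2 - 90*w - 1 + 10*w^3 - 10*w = 10*w^3 - 109*w^2 - 11*w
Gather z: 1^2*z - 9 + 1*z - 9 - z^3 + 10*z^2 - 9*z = -z^3 + 10*z^2 - 7*z - 18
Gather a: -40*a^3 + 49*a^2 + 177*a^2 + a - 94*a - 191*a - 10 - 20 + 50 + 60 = -40*a^3 + 226*a^2 - 284*a + 80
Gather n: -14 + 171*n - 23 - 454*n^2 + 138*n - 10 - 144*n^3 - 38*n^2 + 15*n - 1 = -144*n^3 - 492*n^2 + 324*n - 48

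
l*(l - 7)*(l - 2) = l^3 - 9*l^2 + 14*l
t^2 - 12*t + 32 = (t - 8)*(t - 4)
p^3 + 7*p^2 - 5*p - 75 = (p - 3)*(p + 5)^2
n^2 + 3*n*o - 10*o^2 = (n - 2*o)*(n + 5*o)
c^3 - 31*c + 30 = (c - 5)*(c - 1)*(c + 6)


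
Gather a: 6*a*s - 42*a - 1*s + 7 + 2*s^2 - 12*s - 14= a*(6*s - 42) + 2*s^2 - 13*s - 7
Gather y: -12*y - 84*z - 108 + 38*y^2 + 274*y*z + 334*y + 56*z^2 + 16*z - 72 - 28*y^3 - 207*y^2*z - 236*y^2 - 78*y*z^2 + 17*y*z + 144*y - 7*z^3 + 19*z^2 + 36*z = -28*y^3 + y^2*(-207*z - 198) + y*(-78*z^2 + 291*z + 466) - 7*z^3 + 75*z^2 - 32*z - 180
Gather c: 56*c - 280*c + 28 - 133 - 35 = -224*c - 140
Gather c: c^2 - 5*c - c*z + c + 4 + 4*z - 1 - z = c^2 + c*(-z - 4) + 3*z + 3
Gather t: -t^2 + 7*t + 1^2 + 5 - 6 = -t^2 + 7*t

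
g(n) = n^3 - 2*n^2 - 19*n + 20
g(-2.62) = 38.07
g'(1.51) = -18.20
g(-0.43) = 27.72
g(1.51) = -9.81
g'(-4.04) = 46.12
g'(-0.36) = -17.17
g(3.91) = -25.09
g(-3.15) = 28.75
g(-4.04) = -1.82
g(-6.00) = -154.00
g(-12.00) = -1768.00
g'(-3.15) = 23.37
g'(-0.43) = -16.73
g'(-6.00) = 113.00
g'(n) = 3*n^2 - 4*n - 19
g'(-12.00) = 461.00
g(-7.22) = -323.44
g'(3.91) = 11.22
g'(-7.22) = 166.27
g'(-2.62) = 12.07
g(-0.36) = 26.53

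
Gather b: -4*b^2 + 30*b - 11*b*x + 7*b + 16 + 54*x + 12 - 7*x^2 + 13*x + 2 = -4*b^2 + b*(37 - 11*x) - 7*x^2 + 67*x + 30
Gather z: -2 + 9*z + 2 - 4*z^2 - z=-4*z^2 + 8*z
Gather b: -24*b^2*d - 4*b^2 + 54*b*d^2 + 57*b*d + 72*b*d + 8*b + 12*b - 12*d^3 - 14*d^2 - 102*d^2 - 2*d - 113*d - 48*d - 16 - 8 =b^2*(-24*d - 4) + b*(54*d^2 + 129*d + 20) - 12*d^3 - 116*d^2 - 163*d - 24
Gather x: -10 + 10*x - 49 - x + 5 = 9*x - 54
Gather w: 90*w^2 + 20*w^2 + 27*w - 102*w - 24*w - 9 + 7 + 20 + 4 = 110*w^2 - 99*w + 22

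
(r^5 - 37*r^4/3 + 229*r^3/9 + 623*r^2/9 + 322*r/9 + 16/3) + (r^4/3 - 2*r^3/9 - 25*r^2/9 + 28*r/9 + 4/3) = r^5 - 12*r^4 + 227*r^3/9 + 598*r^2/9 + 350*r/9 + 20/3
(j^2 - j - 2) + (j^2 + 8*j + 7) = 2*j^2 + 7*j + 5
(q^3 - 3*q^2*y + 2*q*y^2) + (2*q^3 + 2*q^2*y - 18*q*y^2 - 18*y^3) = 3*q^3 - q^2*y - 16*q*y^2 - 18*y^3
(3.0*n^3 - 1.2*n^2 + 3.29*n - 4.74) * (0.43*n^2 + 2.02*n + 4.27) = 1.29*n^5 + 5.544*n^4 + 11.8007*n^3 - 0.5164*n^2 + 4.4735*n - 20.2398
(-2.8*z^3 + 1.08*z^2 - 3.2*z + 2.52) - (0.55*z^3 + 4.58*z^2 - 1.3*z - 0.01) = -3.35*z^3 - 3.5*z^2 - 1.9*z + 2.53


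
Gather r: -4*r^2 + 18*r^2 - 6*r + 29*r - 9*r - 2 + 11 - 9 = 14*r^2 + 14*r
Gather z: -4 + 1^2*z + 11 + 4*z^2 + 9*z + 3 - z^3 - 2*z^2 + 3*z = -z^3 + 2*z^2 + 13*z + 10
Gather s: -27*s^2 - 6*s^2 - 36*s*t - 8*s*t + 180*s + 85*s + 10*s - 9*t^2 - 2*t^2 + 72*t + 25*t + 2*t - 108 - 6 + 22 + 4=-33*s^2 + s*(275 - 44*t) - 11*t^2 + 99*t - 88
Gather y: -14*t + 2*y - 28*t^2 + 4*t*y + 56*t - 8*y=-28*t^2 + 42*t + y*(4*t - 6)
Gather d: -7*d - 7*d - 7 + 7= -14*d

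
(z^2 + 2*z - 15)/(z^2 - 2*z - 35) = (z - 3)/(z - 7)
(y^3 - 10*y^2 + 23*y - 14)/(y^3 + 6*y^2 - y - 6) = (y^2 - 9*y + 14)/(y^2 + 7*y + 6)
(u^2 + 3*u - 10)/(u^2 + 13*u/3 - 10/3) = 3*(u - 2)/(3*u - 2)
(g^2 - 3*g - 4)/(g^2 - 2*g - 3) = (g - 4)/(g - 3)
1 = 1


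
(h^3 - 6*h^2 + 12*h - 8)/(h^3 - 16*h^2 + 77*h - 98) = (h^2 - 4*h + 4)/(h^2 - 14*h + 49)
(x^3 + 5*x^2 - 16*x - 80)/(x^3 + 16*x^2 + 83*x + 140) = (x - 4)/(x + 7)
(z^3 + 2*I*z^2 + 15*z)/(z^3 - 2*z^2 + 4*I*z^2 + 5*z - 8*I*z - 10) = z*(z - 3*I)/(z^2 - z*(2 + I) + 2*I)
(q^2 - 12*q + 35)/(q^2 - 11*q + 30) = (q - 7)/(q - 6)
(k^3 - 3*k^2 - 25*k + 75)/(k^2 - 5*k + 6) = (k^2 - 25)/(k - 2)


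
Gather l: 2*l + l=3*l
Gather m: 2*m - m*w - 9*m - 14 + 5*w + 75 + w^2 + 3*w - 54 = m*(-w - 7) + w^2 + 8*w + 7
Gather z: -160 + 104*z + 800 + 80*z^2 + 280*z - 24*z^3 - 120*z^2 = -24*z^3 - 40*z^2 + 384*z + 640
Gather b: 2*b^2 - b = 2*b^2 - b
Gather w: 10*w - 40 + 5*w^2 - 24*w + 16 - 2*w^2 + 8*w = 3*w^2 - 6*w - 24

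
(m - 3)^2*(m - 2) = m^3 - 8*m^2 + 21*m - 18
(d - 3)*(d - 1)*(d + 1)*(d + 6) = d^4 + 3*d^3 - 19*d^2 - 3*d + 18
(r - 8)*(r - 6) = r^2 - 14*r + 48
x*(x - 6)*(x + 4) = x^3 - 2*x^2 - 24*x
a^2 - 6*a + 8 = (a - 4)*(a - 2)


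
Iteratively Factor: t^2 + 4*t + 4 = (t + 2)*(t + 2)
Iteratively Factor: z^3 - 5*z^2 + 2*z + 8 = (z - 2)*(z^2 - 3*z - 4) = (z - 4)*(z - 2)*(z + 1)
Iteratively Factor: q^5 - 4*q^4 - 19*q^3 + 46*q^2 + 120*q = (q - 5)*(q^4 + q^3 - 14*q^2 - 24*q) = (q - 5)*(q + 3)*(q^3 - 2*q^2 - 8*q) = (q - 5)*(q - 4)*(q + 3)*(q^2 + 2*q) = q*(q - 5)*(q - 4)*(q + 3)*(q + 2)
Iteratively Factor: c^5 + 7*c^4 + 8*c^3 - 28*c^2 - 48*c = (c + 3)*(c^4 + 4*c^3 - 4*c^2 - 16*c) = (c - 2)*(c + 3)*(c^3 + 6*c^2 + 8*c) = (c - 2)*(c + 2)*(c + 3)*(c^2 + 4*c) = (c - 2)*(c + 2)*(c + 3)*(c + 4)*(c)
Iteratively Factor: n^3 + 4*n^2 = (n + 4)*(n^2) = n*(n + 4)*(n)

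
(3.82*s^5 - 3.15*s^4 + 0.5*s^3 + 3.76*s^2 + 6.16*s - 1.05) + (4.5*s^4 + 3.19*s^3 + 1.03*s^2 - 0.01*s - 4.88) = 3.82*s^5 + 1.35*s^4 + 3.69*s^3 + 4.79*s^2 + 6.15*s - 5.93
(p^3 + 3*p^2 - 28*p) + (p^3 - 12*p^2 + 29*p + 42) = 2*p^3 - 9*p^2 + p + 42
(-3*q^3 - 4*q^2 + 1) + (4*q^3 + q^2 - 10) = q^3 - 3*q^2 - 9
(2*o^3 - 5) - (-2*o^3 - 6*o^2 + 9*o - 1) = 4*o^3 + 6*o^2 - 9*o - 4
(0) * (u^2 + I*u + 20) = 0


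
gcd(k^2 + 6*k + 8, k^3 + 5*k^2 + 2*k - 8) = k^2 + 6*k + 8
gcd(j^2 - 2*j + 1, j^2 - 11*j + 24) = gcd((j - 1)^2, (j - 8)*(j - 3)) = 1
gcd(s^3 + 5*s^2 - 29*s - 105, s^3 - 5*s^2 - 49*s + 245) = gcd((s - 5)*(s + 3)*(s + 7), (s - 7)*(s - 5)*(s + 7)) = s^2 + 2*s - 35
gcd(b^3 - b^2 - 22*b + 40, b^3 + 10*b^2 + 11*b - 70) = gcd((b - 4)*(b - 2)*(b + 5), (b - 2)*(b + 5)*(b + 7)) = b^2 + 3*b - 10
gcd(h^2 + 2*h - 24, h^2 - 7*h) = 1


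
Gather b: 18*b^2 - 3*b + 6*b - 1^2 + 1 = 18*b^2 + 3*b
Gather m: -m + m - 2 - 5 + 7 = 0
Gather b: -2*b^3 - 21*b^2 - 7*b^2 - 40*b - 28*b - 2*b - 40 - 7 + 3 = -2*b^3 - 28*b^2 - 70*b - 44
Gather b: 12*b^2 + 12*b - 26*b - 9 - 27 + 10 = 12*b^2 - 14*b - 26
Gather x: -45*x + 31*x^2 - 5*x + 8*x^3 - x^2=8*x^3 + 30*x^2 - 50*x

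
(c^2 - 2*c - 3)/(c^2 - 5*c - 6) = (c - 3)/(c - 6)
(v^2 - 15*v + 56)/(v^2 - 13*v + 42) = (v - 8)/(v - 6)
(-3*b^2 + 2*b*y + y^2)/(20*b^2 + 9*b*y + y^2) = (-3*b^2 + 2*b*y + y^2)/(20*b^2 + 9*b*y + y^2)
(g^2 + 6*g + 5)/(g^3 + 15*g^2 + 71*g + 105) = (g + 1)/(g^2 + 10*g + 21)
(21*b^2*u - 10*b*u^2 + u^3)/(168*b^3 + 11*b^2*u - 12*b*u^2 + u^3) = u*(-3*b + u)/(-24*b^2 - 5*b*u + u^2)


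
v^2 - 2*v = v*(v - 2)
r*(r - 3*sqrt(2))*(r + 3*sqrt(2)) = r^3 - 18*r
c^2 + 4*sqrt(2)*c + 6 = (c + sqrt(2))*(c + 3*sqrt(2))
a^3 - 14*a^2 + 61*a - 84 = (a - 7)*(a - 4)*(a - 3)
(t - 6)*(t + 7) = t^2 + t - 42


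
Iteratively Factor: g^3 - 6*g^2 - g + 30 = (g - 5)*(g^2 - g - 6) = (g - 5)*(g + 2)*(g - 3)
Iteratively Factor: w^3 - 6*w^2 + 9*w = (w)*(w^2 - 6*w + 9) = w*(w - 3)*(w - 3)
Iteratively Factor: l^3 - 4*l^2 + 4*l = (l - 2)*(l^2 - 2*l) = (l - 2)^2*(l)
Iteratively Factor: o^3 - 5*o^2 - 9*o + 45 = (o + 3)*(o^2 - 8*o + 15) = (o - 5)*(o + 3)*(o - 3)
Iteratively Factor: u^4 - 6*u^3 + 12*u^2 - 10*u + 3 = (u - 1)*(u^3 - 5*u^2 + 7*u - 3) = (u - 1)^2*(u^2 - 4*u + 3) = (u - 3)*(u - 1)^2*(u - 1)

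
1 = 1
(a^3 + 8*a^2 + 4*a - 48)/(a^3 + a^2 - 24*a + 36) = (a + 4)/(a - 3)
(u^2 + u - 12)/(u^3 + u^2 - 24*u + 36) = (u + 4)/(u^2 + 4*u - 12)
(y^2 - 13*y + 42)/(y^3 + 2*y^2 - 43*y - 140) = (y - 6)/(y^2 + 9*y + 20)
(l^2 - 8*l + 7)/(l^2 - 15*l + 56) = (l - 1)/(l - 8)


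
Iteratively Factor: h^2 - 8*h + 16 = (h - 4)*(h - 4)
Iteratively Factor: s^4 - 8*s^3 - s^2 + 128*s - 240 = (s - 5)*(s^3 - 3*s^2 - 16*s + 48) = (s - 5)*(s + 4)*(s^2 - 7*s + 12) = (s - 5)*(s - 4)*(s + 4)*(s - 3)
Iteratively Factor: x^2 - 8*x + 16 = (x - 4)*(x - 4)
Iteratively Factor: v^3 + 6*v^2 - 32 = (v - 2)*(v^2 + 8*v + 16) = (v - 2)*(v + 4)*(v + 4)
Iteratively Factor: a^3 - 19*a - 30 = (a + 2)*(a^2 - 2*a - 15) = (a + 2)*(a + 3)*(a - 5)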